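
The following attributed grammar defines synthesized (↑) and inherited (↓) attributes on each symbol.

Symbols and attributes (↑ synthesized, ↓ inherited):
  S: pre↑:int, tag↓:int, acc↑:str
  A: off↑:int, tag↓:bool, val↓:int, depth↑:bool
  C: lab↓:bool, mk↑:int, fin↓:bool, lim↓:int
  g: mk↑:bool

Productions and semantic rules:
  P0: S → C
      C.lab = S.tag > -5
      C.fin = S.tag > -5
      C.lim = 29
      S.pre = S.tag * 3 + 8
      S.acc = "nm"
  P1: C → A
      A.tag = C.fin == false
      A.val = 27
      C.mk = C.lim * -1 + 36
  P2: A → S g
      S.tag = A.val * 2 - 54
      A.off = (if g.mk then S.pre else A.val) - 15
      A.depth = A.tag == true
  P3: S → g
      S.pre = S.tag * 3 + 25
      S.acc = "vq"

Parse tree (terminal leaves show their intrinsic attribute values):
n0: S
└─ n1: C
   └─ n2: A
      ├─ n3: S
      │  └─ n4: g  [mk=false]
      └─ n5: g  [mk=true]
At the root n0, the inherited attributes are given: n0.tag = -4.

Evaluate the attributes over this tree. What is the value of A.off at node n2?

1. n0.tag = -4  [given at root]
2. n1.lab = true  [S.tag > -5]
3. n1.fin = true  [S.tag > -5]
4. n1.lim = 29  [29]
5. n2.tag = false  [C.fin == false]
6. n2.val = 27  [27]
7. n3.tag = 0  [A.val * 2 - 54]
8. n4.mk = false  [terminal]
9. n3.pre = 25  [S.tag * 3 + 25]
10. n3.acc = "vq"  ["vq"]
11. n5.mk = true  [terminal]
12. n2.off = 10  [(if g.mk then S.pre else A.val) - 15]
13. n2.depth = false  [A.tag == true]
14. n1.mk = 7  [C.lim * -1 + 36]
15. n0.pre = -4  [S.tag * 3 + 8]
16. n0.acc = "nm"  ["nm"]

10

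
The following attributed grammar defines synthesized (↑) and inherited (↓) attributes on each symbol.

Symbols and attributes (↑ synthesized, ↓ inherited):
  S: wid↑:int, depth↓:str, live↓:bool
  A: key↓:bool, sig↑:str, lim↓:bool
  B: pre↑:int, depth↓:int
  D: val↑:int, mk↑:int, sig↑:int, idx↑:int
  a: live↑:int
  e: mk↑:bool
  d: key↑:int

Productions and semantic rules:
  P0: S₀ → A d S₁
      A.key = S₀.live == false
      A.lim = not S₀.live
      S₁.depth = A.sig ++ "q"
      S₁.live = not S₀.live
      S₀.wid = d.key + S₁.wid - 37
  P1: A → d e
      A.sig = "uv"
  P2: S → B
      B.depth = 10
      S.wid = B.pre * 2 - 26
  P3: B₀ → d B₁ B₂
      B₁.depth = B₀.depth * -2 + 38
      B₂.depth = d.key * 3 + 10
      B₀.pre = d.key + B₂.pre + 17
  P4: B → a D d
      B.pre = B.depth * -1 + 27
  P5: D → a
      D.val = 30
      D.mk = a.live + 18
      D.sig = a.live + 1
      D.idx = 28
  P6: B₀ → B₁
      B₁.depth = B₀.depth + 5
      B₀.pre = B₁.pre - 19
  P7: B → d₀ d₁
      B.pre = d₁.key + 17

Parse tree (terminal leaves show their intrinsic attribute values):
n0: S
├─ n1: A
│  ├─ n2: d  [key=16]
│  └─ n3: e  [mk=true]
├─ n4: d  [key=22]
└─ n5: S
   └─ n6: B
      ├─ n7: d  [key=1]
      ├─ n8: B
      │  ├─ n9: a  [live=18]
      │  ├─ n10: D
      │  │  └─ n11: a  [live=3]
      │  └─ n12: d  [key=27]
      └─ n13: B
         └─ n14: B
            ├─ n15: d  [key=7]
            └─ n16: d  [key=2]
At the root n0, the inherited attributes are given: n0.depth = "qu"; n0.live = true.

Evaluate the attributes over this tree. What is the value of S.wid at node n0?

-5

1. n0.depth = "qu"  [given at root]
2. n0.live = true  [given at root]
3. n1.key = false  [S₀.live == false]
4. n1.lim = false  [not S₀.live]
5. n2.key = 16  [terminal]
6. n3.mk = true  [terminal]
7. n1.sig = "uv"  ["uv"]
8. n4.key = 22  [terminal]
9. n5.depth = "uvq"  [A.sig ++ "q"]
10. n5.live = false  [not S₀.live]
11. n6.depth = 10  [10]
12. n7.key = 1  [terminal]
13. n8.depth = 18  [B₀.depth * -2 + 38]
14. n9.live = 18  [terminal]
15. n11.live = 3  [terminal]
16. n10.val = 30  [30]
17. n10.mk = 21  [a.live + 18]
18. n10.sig = 4  [a.live + 1]
19. n10.idx = 28  [28]
20. n12.key = 27  [terminal]
21. n8.pre = 9  [B.depth * -1 + 27]
22. n13.depth = 13  [d.key * 3 + 10]
23. n14.depth = 18  [B₀.depth + 5]
24. n15.key = 7  [terminal]
25. n16.key = 2  [terminal]
26. n14.pre = 19  [d₁.key + 17]
27. n13.pre = 0  [B₁.pre - 19]
28. n6.pre = 18  [d.key + B₂.pre + 17]
29. n5.wid = 10  [B.pre * 2 - 26]
30. n0.wid = -5  [d.key + S₁.wid - 37]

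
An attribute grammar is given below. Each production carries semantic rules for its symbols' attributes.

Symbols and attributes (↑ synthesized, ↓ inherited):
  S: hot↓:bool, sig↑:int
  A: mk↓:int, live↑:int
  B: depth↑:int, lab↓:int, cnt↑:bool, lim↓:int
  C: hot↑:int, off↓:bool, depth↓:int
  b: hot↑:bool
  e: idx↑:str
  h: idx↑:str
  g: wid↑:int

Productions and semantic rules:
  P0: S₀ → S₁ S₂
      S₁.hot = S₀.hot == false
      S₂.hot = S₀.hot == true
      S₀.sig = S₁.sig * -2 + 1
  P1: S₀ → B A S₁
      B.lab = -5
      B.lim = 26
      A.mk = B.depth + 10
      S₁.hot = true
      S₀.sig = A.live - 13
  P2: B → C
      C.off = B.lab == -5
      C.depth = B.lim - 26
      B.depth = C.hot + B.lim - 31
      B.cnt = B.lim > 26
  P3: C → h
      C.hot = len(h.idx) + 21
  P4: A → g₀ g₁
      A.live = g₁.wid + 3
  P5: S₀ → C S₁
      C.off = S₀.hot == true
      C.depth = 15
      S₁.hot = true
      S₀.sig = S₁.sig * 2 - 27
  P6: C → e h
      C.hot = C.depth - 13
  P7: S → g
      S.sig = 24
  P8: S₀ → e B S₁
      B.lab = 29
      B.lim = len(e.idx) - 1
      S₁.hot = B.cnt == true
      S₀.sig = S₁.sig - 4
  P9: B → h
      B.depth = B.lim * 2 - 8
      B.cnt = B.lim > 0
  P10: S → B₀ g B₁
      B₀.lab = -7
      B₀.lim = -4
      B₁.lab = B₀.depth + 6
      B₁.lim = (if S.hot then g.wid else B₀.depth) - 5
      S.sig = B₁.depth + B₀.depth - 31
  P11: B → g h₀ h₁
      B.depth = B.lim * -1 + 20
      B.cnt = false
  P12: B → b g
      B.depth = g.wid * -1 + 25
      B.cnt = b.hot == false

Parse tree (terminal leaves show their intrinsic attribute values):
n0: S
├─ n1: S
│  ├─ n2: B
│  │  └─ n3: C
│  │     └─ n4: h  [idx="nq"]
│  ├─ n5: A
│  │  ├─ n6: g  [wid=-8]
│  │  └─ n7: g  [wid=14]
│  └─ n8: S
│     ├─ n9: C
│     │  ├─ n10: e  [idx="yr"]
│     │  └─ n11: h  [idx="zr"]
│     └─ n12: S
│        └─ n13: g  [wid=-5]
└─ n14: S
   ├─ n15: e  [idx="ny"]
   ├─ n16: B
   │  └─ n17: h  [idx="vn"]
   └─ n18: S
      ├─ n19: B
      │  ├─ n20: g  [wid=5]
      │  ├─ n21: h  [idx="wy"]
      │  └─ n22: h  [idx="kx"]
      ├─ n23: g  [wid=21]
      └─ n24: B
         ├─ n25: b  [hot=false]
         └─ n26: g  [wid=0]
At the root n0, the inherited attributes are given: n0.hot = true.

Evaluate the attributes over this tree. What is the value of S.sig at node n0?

-7

1. n0.hot = true  [given at root]
2. n1.hot = false  [S₀.hot == false]
3. n2.lab = -5  [-5]
4. n2.lim = 26  [26]
5. n3.off = true  [B.lab == -5]
6. n3.depth = 0  [B.lim - 26]
7. n4.idx = "nq"  [terminal]
8. n3.hot = 23  [len(h.idx) + 21]
9. n2.depth = 18  [C.hot + B.lim - 31]
10. n2.cnt = false  [B.lim > 26]
11. n5.mk = 28  [B.depth + 10]
12. n6.wid = -8  [terminal]
13. n7.wid = 14  [terminal]
14. n5.live = 17  [g₁.wid + 3]
15. n8.hot = true  [true]
16. n9.off = true  [S₀.hot == true]
17. n9.depth = 15  [15]
18. n10.idx = "yr"  [terminal]
19. n11.idx = "zr"  [terminal]
20. n9.hot = 2  [C.depth - 13]
21. n12.hot = true  [true]
22. n13.wid = -5  [terminal]
23. n12.sig = 24  [24]
24. n8.sig = 21  [S₁.sig * 2 - 27]
25. n1.sig = 4  [A.live - 13]
26. n14.hot = true  [S₀.hot == true]
27. n15.idx = "ny"  [terminal]
28. n16.lab = 29  [29]
29. n16.lim = 1  [len(e.idx) - 1]
30. n17.idx = "vn"  [terminal]
31. n16.depth = -6  [B.lim * 2 - 8]
32. n16.cnt = true  [B.lim > 0]
33. n18.hot = true  [B.cnt == true]
34. n19.lab = -7  [-7]
35. n19.lim = -4  [-4]
36. n20.wid = 5  [terminal]
37. n21.idx = "wy"  [terminal]
38. n22.idx = "kx"  [terminal]
39. n19.depth = 24  [B.lim * -1 + 20]
40. n19.cnt = false  [false]
41. n23.wid = 21  [terminal]
42. n24.lab = 30  [B₀.depth + 6]
43. n24.lim = 16  [(if S.hot then g.wid else B₀.depth) - 5]
44. n25.hot = false  [terminal]
45. n26.wid = 0  [terminal]
46. n24.depth = 25  [g.wid * -1 + 25]
47. n24.cnt = true  [b.hot == false]
48. n18.sig = 18  [B₁.depth + B₀.depth - 31]
49. n14.sig = 14  [S₁.sig - 4]
50. n0.sig = -7  [S₁.sig * -2 + 1]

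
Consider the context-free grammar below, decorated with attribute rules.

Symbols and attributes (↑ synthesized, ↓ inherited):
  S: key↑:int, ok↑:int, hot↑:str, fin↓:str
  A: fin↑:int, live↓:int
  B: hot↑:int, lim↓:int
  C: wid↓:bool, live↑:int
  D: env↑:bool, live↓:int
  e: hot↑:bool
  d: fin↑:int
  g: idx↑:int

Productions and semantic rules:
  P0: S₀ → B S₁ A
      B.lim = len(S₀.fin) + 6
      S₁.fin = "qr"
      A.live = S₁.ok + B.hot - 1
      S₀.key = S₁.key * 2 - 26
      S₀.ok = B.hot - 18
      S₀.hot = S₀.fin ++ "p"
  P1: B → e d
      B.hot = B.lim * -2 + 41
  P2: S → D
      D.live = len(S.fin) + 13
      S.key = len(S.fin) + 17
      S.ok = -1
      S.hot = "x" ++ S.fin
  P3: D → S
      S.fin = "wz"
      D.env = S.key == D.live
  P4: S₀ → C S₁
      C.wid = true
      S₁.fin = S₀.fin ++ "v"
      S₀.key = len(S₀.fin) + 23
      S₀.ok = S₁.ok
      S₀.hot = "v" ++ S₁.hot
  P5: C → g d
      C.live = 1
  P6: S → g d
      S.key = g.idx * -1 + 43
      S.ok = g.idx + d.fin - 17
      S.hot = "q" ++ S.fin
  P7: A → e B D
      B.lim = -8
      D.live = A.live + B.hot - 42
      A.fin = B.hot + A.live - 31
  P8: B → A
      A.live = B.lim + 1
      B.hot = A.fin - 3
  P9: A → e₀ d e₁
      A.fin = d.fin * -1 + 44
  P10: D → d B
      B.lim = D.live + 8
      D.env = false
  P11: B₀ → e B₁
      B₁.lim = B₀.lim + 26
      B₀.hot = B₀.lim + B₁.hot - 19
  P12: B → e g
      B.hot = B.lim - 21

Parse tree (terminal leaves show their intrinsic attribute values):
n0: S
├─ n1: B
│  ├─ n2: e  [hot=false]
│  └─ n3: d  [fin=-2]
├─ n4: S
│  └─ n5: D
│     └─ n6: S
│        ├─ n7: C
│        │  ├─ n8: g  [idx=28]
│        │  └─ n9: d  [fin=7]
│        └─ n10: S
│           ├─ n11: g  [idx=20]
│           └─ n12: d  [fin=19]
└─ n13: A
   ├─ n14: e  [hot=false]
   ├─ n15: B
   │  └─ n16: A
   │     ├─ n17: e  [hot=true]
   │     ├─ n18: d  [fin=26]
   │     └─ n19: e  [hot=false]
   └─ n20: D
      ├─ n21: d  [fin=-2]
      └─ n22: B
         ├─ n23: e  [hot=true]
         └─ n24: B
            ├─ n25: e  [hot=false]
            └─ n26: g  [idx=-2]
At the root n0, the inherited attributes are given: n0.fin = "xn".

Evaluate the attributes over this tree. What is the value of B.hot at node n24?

9

1. n0.fin = "xn"  [given at root]
2. n1.lim = 8  [len(S₀.fin) + 6]
3. n2.hot = false  [terminal]
4. n3.fin = -2  [terminal]
5. n1.hot = 25  [B.lim * -2 + 41]
6. n4.fin = "qr"  ["qr"]
7. n5.live = 15  [len(S.fin) + 13]
8. n6.fin = "wz"  ["wz"]
9. n7.wid = true  [true]
10. n8.idx = 28  [terminal]
11. n9.fin = 7  [terminal]
12. n7.live = 1  [1]
13. n10.fin = "wzv"  [S₀.fin ++ "v"]
14. n11.idx = 20  [terminal]
15. n12.fin = 19  [terminal]
16. n10.key = 23  [g.idx * -1 + 43]
17. n10.ok = 22  [g.idx + d.fin - 17]
18. n10.hot = "qwzv"  ["q" ++ S.fin]
19. n6.key = 25  [len(S₀.fin) + 23]
20. n6.ok = 22  [S₁.ok]
21. n6.hot = "vqwzv"  ["v" ++ S₁.hot]
22. n5.env = false  [S.key == D.live]
23. n4.key = 19  [len(S.fin) + 17]
24. n4.ok = -1  [-1]
25. n4.hot = "xqr"  ["x" ++ S.fin]
26. n13.live = 23  [S₁.ok + B.hot - 1]
27. n14.hot = false  [terminal]
28. n15.lim = -8  [-8]
29. n16.live = -7  [B.lim + 1]
30. n17.hot = true  [terminal]
31. n18.fin = 26  [terminal]
32. n19.hot = false  [terminal]
33. n16.fin = 18  [d.fin * -1 + 44]
34. n15.hot = 15  [A.fin - 3]
35. n20.live = -4  [A.live + B.hot - 42]
36. n21.fin = -2  [terminal]
37. n22.lim = 4  [D.live + 8]
38. n23.hot = true  [terminal]
39. n24.lim = 30  [B₀.lim + 26]
40. n25.hot = false  [terminal]
41. n26.idx = -2  [terminal]
42. n24.hot = 9  [B.lim - 21]
43. n22.hot = -6  [B₀.lim + B₁.hot - 19]
44. n20.env = false  [false]
45. n13.fin = 7  [B.hot + A.live - 31]
46. n0.key = 12  [S₁.key * 2 - 26]
47. n0.ok = 7  [B.hot - 18]
48. n0.hot = "xnp"  [S₀.fin ++ "p"]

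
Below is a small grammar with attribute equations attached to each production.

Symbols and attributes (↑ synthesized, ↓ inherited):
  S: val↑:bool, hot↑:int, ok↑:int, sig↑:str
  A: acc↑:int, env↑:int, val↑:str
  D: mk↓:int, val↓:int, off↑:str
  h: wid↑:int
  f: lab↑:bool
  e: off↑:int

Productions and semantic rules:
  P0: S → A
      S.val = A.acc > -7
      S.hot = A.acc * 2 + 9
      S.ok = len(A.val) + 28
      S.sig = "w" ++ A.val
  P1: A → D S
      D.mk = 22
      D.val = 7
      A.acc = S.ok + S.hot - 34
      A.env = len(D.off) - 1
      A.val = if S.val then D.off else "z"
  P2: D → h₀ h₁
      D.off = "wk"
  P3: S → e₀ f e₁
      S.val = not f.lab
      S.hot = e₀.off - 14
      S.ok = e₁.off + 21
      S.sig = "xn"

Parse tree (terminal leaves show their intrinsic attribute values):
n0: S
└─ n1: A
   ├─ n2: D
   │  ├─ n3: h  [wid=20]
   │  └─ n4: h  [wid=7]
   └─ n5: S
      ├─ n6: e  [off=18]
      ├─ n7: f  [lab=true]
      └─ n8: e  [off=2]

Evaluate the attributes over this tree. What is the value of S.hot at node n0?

1. n2.mk = 22  [22]
2. n2.val = 7  [7]
3. n3.wid = 20  [terminal]
4. n4.wid = 7  [terminal]
5. n2.off = "wk"  ["wk"]
6. n6.off = 18  [terminal]
7. n7.lab = true  [terminal]
8. n8.off = 2  [terminal]
9. n5.val = false  [not f.lab]
10. n5.hot = 4  [e₀.off - 14]
11. n5.ok = 23  [e₁.off + 21]
12. n5.sig = "xn"  ["xn"]
13. n1.acc = -7  [S.ok + S.hot - 34]
14. n1.env = 1  [len(D.off) - 1]
15. n1.val = "z"  [if S.val then D.off else "z"]
16. n0.val = false  [A.acc > -7]
17. n0.hot = -5  [A.acc * 2 + 9]
18. n0.ok = 29  [len(A.val) + 28]
19. n0.sig = "wz"  ["w" ++ A.val]

-5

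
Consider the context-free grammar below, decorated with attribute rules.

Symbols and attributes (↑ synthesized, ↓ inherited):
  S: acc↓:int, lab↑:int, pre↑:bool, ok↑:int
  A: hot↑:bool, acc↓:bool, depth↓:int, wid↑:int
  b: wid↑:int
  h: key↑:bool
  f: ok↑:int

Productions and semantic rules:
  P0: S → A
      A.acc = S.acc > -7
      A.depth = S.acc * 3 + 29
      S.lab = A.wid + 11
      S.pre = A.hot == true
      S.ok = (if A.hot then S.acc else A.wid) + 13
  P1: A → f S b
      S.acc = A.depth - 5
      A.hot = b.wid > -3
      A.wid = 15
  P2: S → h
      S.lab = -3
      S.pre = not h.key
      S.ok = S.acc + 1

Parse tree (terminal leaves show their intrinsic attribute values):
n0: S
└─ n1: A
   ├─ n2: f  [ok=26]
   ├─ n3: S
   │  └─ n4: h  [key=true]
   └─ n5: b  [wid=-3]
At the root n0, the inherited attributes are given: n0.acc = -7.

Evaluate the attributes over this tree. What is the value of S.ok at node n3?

1. n0.acc = -7  [given at root]
2. n1.acc = false  [S.acc > -7]
3. n1.depth = 8  [S.acc * 3 + 29]
4. n2.ok = 26  [terminal]
5. n3.acc = 3  [A.depth - 5]
6. n4.key = true  [terminal]
7. n3.lab = -3  [-3]
8. n3.pre = false  [not h.key]
9. n3.ok = 4  [S.acc + 1]
10. n5.wid = -3  [terminal]
11. n1.hot = false  [b.wid > -3]
12. n1.wid = 15  [15]
13. n0.lab = 26  [A.wid + 11]
14. n0.pre = false  [A.hot == true]
15. n0.ok = 28  [(if A.hot then S.acc else A.wid) + 13]

4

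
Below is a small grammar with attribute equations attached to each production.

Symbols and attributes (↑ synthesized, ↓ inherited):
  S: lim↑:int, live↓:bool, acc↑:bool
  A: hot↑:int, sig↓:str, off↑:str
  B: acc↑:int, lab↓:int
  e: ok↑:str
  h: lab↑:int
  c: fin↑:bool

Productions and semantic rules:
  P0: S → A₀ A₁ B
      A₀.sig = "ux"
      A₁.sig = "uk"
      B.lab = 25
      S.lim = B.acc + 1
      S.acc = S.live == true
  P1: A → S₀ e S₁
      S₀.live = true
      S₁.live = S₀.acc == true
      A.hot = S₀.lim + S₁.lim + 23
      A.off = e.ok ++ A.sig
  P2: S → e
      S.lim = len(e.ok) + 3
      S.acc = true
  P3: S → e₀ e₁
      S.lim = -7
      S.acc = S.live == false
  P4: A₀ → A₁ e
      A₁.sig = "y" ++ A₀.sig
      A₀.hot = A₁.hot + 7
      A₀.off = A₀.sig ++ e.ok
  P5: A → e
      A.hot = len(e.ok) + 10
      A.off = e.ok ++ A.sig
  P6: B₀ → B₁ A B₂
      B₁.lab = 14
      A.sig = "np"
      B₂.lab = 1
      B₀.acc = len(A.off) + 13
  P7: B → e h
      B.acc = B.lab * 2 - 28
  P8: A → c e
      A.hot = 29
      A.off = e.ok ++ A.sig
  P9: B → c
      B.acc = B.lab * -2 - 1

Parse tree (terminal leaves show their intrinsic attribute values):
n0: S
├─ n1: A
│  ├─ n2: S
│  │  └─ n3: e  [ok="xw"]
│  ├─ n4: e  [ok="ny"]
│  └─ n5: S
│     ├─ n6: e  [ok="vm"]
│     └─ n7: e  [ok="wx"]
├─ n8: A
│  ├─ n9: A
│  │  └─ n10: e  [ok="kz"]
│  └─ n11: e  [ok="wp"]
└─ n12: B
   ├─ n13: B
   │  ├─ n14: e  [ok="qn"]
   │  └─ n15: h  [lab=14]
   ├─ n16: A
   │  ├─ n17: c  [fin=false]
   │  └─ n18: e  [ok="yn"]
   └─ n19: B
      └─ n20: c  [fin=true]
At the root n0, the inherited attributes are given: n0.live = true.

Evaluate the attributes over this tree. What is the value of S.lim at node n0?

18

1. n0.live = true  [given at root]
2. n1.sig = "ux"  ["ux"]
3. n2.live = true  [true]
4. n3.ok = "xw"  [terminal]
5. n2.lim = 5  [len(e.ok) + 3]
6. n2.acc = true  [true]
7. n4.ok = "ny"  [terminal]
8. n5.live = true  [S₀.acc == true]
9. n6.ok = "vm"  [terminal]
10. n7.ok = "wx"  [terminal]
11. n5.lim = -7  [-7]
12. n5.acc = false  [S.live == false]
13. n1.hot = 21  [S₀.lim + S₁.lim + 23]
14. n1.off = "nyux"  [e.ok ++ A.sig]
15. n8.sig = "uk"  ["uk"]
16. n9.sig = "yuk"  ["y" ++ A₀.sig]
17. n10.ok = "kz"  [terminal]
18. n9.hot = 12  [len(e.ok) + 10]
19. n9.off = "kzyuk"  [e.ok ++ A.sig]
20. n11.ok = "wp"  [terminal]
21. n8.hot = 19  [A₁.hot + 7]
22. n8.off = "ukwp"  [A₀.sig ++ e.ok]
23. n12.lab = 25  [25]
24. n13.lab = 14  [14]
25. n14.ok = "qn"  [terminal]
26. n15.lab = 14  [terminal]
27. n13.acc = 0  [B.lab * 2 - 28]
28. n16.sig = "np"  ["np"]
29. n17.fin = false  [terminal]
30. n18.ok = "yn"  [terminal]
31. n16.hot = 29  [29]
32. n16.off = "ynnp"  [e.ok ++ A.sig]
33. n19.lab = 1  [1]
34. n20.fin = true  [terminal]
35. n19.acc = -3  [B.lab * -2 - 1]
36. n12.acc = 17  [len(A.off) + 13]
37. n0.lim = 18  [B.acc + 1]
38. n0.acc = true  [S.live == true]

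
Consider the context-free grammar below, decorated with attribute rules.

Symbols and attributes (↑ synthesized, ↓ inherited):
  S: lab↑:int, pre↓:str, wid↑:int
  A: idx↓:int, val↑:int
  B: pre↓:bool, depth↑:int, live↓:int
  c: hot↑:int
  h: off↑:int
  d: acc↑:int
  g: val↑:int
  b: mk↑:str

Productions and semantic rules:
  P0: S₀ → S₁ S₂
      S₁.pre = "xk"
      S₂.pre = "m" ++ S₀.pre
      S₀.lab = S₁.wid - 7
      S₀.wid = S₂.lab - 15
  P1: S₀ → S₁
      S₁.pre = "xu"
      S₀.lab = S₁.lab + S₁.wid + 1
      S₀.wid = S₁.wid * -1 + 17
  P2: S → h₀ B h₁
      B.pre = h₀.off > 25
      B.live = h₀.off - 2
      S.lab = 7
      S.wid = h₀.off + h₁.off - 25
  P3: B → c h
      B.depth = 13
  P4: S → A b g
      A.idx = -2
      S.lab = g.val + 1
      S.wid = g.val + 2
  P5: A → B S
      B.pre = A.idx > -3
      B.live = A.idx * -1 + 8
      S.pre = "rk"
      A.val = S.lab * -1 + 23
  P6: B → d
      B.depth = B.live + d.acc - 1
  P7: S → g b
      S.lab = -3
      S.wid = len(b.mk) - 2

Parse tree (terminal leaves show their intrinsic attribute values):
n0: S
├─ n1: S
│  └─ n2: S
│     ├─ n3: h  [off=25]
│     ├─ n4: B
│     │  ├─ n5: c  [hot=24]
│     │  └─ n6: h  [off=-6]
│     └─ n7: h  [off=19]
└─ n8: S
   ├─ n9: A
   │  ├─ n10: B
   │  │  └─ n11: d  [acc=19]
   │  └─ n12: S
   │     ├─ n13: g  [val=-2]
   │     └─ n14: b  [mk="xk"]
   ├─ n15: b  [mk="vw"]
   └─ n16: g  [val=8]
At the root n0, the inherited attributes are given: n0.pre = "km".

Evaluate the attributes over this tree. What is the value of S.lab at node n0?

-9

1. n0.pre = "km"  [given at root]
2. n1.pre = "xk"  ["xk"]
3. n2.pre = "xu"  ["xu"]
4. n3.off = 25  [terminal]
5. n4.pre = false  [h₀.off > 25]
6. n4.live = 23  [h₀.off - 2]
7. n5.hot = 24  [terminal]
8. n6.off = -6  [terminal]
9. n4.depth = 13  [13]
10. n7.off = 19  [terminal]
11. n2.lab = 7  [7]
12. n2.wid = 19  [h₀.off + h₁.off - 25]
13. n1.lab = 27  [S₁.lab + S₁.wid + 1]
14. n1.wid = -2  [S₁.wid * -1 + 17]
15. n8.pre = "mkm"  ["m" ++ S₀.pre]
16. n9.idx = -2  [-2]
17. n10.pre = true  [A.idx > -3]
18. n10.live = 10  [A.idx * -1 + 8]
19. n11.acc = 19  [terminal]
20. n10.depth = 28  [B.live + d.acc - 1]
21. n12.pre = "rk"  ["rk"]
22. n13.val = -2  [terminal]
23. n14.mk = "xk"  [terminal]
24. n12.lab = -3  [-3]
25. n12.wid = 0  [len(b.mk) - 2]
26. n9.val = 26  [S.lab * -1 + 23]
27. n15.mk = "vw"  [terminal]
28. n16.val = 8  [terminal]
29. n8.lab = 9  [g.val + 1]
30. n8.wid = 10  [g.val + 2]
31. n0.lab = -9  [S₁.wid - 7]
32. n0.wid = -6  [S₂.lab - 15]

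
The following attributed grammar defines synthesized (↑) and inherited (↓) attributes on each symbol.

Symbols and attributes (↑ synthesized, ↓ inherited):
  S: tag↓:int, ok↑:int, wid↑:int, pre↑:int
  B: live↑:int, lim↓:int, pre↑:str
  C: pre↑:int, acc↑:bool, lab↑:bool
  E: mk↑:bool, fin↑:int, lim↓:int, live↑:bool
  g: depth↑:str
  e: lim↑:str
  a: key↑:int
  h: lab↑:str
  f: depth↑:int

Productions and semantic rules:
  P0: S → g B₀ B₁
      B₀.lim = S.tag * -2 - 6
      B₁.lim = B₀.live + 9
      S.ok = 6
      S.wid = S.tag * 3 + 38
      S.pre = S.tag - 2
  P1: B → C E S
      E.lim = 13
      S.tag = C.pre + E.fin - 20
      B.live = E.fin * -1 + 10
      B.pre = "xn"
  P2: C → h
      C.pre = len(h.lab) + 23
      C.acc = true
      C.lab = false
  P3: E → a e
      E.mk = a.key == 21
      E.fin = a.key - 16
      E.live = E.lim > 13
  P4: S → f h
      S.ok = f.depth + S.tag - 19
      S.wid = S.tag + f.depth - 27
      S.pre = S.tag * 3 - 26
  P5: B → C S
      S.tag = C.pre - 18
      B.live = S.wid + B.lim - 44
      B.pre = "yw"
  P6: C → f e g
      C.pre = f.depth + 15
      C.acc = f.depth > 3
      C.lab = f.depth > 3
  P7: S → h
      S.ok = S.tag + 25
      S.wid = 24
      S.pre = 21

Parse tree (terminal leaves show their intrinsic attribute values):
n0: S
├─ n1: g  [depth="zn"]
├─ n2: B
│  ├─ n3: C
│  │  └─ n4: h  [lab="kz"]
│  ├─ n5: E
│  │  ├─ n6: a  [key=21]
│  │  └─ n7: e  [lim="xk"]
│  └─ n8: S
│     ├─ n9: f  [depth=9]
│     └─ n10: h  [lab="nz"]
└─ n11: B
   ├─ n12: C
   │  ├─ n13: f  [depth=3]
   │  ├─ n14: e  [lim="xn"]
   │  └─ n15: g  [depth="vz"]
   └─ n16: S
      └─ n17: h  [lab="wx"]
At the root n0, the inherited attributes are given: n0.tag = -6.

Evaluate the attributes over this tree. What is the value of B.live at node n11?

1. n0.tag = -6  [given at root]
2. n1.depth = "zn"  [terminal]
3. n2.lim = 6  [S.tag * -2 - 6]
4. n4.lab = "kz"  [terminal]
5. n3.pre = 25  [len(h.lab) + 23]
6. n3.acc = true  [true]
7. n3.lab = false  [false]
8. n5.lim = 13  [13]
9. n6.key = 21  [terminal]
10. n7.lim = "xk"  [terminal]
11. n5.mk = true  [a.key == 21]
12. n5.fin = 5  [a.key - 16]
13. n5.live = false  [E.lim > 13]
14. n8.tag = 10  [C.pre + E.fin - 20]
15. n9.depth = 9  [terminal]
16. n10.lab = "nz"  [terminal]
17. n8.ok = 0  [f.depth + S.tag - 19]
18. n8.wid = -8  [S.tag + f.depth - 27]
19. n8.pre = 4  [S.tag * 3 - 26]
20. n2.live = 5  [E.fin * -1 + 10]
21. n2.pre = "xn"  ["xn"]
22. n11.lim = 14  [B₀.live + 9]
23. n13.depth = 3  [terminal]
24. n14.lim = "xn"  [terminal]
25. n15.depth = "vz"  [terminal]
26. n12.pre = 18  [f.depth + 15]
27. n12.acc = false  [f.depth > 3]
28. n12.lab = false  [f.depth > 3]
29. n16.tag = 0  [C.pre - 18]
30. n17.lab = "wx"  [terminal]
31. n16.ok = 25  [S.tag + 25]
32. n16.wid = 24  [24]
33. n16.pre = 21  [21]
34. n11.live = -6  [S.wid + B.lim - 44]
35. n11.pre = "yw"  ["yw"]
36. n0.ok = 6  [6]
37. n0.wid = 20  [S.tag * 3 + 38]
38. n0.pre = -8  [S.tag - 2]

-6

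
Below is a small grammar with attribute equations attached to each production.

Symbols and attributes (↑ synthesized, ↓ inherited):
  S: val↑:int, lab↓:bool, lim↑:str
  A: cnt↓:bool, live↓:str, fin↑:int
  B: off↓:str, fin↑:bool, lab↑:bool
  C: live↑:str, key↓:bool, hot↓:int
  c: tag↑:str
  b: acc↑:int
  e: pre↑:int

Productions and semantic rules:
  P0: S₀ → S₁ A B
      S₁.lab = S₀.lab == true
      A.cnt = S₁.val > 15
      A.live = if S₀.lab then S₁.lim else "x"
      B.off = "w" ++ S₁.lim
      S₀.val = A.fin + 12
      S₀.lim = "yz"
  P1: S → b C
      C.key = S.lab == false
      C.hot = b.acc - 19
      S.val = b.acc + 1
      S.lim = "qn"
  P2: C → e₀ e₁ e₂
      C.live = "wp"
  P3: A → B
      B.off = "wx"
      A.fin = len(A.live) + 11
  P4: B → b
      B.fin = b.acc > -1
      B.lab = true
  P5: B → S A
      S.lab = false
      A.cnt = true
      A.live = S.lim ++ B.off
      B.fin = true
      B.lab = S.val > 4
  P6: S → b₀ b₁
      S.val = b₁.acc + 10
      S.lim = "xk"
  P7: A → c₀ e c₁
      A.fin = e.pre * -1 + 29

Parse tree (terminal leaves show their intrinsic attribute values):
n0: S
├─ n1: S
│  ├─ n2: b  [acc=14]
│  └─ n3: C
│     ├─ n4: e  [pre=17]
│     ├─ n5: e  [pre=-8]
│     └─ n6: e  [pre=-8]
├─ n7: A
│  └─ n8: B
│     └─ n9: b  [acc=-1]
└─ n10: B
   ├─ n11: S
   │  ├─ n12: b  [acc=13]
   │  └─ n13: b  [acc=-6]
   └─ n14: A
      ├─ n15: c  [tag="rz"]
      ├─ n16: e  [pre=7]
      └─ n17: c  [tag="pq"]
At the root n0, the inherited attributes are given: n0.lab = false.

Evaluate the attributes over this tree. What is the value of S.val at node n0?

1. n0.lab = false  [given at root]
2. n1.lab = false  [S₀.lab == true]
3. n2.acc = 14  [terminal]
4. n3.key = true  [S.lab == false]
5. n3.hot = -5  [b.acc - 19]
6. n4.pre = 17  [terminal]
7. n5.pre = -8  [terminal]
8. n6.pre = -8  [terminal]
9. n3.live = "wp"  ["wp"]
10. n1.val = 15  [b.acc + 1]
11. n1.lim = "qn"  ["qn"]
12. n7.cnt = false  [S₁.val > 15]
13. n7.live = "x"  [if S₀.lab then S₁.lim else "x"]
14. n8.off = "wx"  ["wx"]
15. n9.acc = -1  [terminal]
16. n8.fin = false  [b.acc > -1]
17. n8.lab = true  [true]
18. n7.fin = 12  [len(A.live) + 11]
19. n10.off = "wqn"  ["w" ++ S₁.lim]
20. n11.lab = false  [false]
21. n12.acc = 13  [terminal]
22. n13.acc = -6  [terminal]
23. n11.val = 4  [b₁.acc + 10]
24. n11.lim = "xk"  ["xk"]
25. n14.cnt = true  [true]
26. n14.live = "xkwqn"  [S.lim ++ B.off]
27. n15.tag = "rz"  [terminal]
28. n16.pre = 7  [terminal]
29. n17.tag = "pq"  [terminal]
30. n14.fin = 22  [e.pre * -1 + 29]
31. n10.fin = true  [true]
32. n10.lab = false  [S.val > 4]
33. n0.val = 24  [A.fin + 12]
34. n0.lim = "yz"  ["yz"]

24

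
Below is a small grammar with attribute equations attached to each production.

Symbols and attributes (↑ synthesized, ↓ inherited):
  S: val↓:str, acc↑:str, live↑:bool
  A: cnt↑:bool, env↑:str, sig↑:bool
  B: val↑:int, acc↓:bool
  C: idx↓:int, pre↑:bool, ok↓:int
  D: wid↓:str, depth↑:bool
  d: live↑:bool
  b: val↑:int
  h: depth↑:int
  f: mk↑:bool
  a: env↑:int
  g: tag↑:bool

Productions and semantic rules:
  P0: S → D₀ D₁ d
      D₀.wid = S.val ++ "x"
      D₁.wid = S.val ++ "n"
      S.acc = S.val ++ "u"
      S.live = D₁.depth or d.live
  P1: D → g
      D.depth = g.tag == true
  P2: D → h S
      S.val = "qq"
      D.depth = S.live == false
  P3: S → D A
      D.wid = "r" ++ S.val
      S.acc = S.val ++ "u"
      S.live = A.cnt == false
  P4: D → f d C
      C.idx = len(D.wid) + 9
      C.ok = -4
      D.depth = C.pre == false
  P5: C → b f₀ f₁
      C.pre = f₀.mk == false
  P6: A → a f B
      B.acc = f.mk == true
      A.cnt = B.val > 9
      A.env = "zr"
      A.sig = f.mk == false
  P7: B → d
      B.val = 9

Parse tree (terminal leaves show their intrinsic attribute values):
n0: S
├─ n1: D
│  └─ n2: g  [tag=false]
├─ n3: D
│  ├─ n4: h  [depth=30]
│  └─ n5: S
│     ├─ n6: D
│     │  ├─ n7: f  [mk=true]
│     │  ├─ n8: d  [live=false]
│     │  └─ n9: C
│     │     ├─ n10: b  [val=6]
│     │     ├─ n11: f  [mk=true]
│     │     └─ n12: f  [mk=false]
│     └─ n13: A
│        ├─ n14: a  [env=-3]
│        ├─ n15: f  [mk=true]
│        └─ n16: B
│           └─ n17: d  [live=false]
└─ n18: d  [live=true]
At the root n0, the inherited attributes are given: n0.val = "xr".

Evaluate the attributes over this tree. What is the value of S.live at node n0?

true

1. n0.val = "xr"  [given at root]
2. n1.wid = "xrx"  [S.val ++ "x"]
3. n2.tag = false  [terminal]
4. n1.depth = false  [g.tag == true]
5. n3.wid = "xrn"  [S.val ++ "n"]
6. n4.depth = 30  [terminal]
7. n5.val = "qq"  ["qq"]
8. n6.wid = "rqq"  ["r" ++ S.val]
9. n7.mk = true  [terminal]
10. n8.live = false  [terminal]
11. n9.idx = 12  [len(D.wid) + 9]
12. n9.ok = -4  [-4]
13. n10.val = 6  [terminal]
14. n11.mk = true  [terminal]
15. n12.mk = false  [terminal]
16. n9.pre = false  [f₀.mk == false]
17. n6.depth = true  [C.pre == false]
18. n14.env = -3  [terminal]
19. n15.mk = true  [terminal]
20. n16.acc = true  [f.mk == true]
21. n17.live = false  [terminal]
22. n16.val = 9  [9]
23. n13.cnt = false  [B.val > 9]
24. n13.env = "zr"  ["zr"]
25. n13.sig = false  [f.mk == false]
26. n5.acc = "qqu"  [S.val ++ "u"]
27. n5.live = true  [A.cnt == false]
28. n3.depth = false  [S.live == false]
29. n18.live = true  [terminal]
30. n0.acc = "xru"  [S.val ++ "u"]
31. n0.live = true  [D₁.depth or d.live]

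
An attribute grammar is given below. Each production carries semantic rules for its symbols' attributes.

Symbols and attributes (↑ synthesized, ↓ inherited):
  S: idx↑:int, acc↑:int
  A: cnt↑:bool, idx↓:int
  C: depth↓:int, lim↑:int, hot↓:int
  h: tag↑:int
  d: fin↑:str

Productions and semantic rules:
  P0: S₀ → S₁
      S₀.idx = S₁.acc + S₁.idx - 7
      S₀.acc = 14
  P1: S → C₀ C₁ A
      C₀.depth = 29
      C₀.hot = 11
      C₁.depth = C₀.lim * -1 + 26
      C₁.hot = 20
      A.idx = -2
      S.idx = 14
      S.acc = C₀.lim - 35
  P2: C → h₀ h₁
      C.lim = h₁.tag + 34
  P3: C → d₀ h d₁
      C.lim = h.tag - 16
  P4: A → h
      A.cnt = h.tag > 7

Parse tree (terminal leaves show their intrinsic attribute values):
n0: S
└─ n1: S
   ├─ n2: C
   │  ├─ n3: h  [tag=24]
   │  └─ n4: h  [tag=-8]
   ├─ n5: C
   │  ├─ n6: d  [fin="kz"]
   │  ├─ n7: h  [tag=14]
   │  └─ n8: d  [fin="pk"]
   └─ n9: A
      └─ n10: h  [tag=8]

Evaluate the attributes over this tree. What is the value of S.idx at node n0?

1. n2.depth = 29  [29]
2. n2.hot = 11  [11]
3. n3.tag = 24  [terminal]
4. n4.tag = -8  [terminal]
5. n2.lim = 26  [h₁.tag + 34]
6. n5.depth = 0  [C₀.lim * -1 + 26]
7. n5.hot = 20  [20]
8. n6.fin = "kz"  [terminal]
9. n7.tag = 14  [terminal]
10. n8.fin = "pk"  [terminal]
11. n5.lim = -2  [h.tag - 16]
12. n9.idx = -2  [-2]
13. n10.tag = 8  [terminal]
14. n9.cnt = true  [h.tag > 7]
15. n1.idx = 14  [14]
16. n1.acc = -9  [C₀.lim - 35]
17. n0.idx = -2  [S₁.acc + S₁.idx - 7]
18. n0.acc = 14  [14]

-2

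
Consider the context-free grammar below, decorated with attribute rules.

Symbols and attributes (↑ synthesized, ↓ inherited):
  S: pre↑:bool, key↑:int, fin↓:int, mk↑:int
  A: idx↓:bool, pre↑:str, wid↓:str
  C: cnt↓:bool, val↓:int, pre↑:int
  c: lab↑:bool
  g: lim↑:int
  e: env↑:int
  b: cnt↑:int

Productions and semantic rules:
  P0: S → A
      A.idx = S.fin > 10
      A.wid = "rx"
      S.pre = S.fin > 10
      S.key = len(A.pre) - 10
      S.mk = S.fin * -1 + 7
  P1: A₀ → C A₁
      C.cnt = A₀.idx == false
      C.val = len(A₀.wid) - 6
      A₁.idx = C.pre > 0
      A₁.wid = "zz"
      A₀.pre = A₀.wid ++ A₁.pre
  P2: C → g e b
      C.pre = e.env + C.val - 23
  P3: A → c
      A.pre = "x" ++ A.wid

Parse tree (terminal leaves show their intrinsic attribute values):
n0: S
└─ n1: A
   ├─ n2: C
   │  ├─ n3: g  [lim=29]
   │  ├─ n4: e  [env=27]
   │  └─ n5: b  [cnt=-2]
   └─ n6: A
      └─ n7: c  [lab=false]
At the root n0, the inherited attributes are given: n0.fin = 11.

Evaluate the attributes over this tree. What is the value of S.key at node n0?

1. n0.fin = 11  [given at root]
2. n1.idx = true  [S.fin > 10]
3. n1.wid = "rx"  ["rx"]
4. n2.cnt = false  [A₀.idx == false]
5. n2.val = -4  [len(A₀.wid) - 6]
6. n3.lim = 29  [terminal]
7. n4.env = 27  [terminal]
8. n5.cnt = -2  [terminal]
9. n2.pre = 0  [e.env + C.val - 23]
10. n6.idx = false  [C.pre > 0]
11. n6.wid = "zz"  ["zz"]
12. n7.lab = false  [terminal]
13. n6.pre = "xzz"  ["x" ++ A.wid]
14. n1.pre = "rxxzz"  [A₀.wid ++ A₁.pre]
15. n0.pre = true  [S.fin > 10]
16. n0.key = -5  [len(A.pre) - 10]
17. n0.mk = -4  [S.fin * -1 + 7]

-5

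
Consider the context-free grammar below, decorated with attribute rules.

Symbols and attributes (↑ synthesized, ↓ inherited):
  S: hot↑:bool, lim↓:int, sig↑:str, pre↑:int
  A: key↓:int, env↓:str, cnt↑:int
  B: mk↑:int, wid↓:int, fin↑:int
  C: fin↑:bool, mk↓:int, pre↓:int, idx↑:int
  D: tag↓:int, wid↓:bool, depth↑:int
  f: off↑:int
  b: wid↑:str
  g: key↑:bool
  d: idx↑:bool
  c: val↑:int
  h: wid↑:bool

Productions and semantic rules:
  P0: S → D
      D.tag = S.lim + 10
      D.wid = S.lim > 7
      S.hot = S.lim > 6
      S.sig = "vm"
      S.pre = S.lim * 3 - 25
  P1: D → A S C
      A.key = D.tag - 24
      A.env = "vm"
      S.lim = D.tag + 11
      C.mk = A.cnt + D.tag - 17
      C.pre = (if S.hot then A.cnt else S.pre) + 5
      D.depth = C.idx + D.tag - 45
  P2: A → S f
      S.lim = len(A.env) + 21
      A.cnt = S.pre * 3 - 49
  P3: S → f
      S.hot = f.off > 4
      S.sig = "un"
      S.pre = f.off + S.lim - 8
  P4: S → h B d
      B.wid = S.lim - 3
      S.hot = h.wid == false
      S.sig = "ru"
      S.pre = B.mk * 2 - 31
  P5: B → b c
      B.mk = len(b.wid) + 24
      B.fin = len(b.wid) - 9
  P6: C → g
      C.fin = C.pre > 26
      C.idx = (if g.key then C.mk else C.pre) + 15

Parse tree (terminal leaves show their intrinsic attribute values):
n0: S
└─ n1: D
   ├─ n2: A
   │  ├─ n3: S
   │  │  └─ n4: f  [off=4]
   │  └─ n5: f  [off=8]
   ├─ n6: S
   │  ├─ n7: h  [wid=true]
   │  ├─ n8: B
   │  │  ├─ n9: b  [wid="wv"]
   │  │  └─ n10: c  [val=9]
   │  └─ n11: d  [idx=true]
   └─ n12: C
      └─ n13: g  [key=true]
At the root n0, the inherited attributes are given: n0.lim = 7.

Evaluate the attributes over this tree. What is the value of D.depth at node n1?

1. n0.lim = 7  [given at root]
2. n1.tag = 17  [S.lim + 10]
3. n1.wid = false  [S.lim > 7]
4. n2.key = -7  [D.tag - 24]
5. n2.env = "vm"  ["vm"]
6. n3.lim = 23  [len(A.env) + 21]
7. n4.off = 4  [terminal]
8. n3.hot = false  [f.off > 4]
9. n3.sig = "un"  ["un"]
10. n3.pre = 19  [f.off + S.lim - 8]
11. n5.off = 8  [terminal]
12. n2.cnt = 8  [S.pre * 3 - 49]
13. n6.lim = 28  [D.tag + 11]
14. n7.wid = true  [terminal]
15. n8.wid = 25  [S.lim - 3]
16. n9.wid = "wv"  [terminal]
17. n10.val = 9  [terminal]
18. n8.mk = 26  [len(b.wid) + 24]
19. n8.fin = -7  [len(b.wid) - 9]
20. n11.idx = true  [terminal]
21. n6.hot = false  [h.wid == false]
22. n6.sig = "ru"  ["ru"]
23. n6.pre = 21  [B.mk * 2 - 31]
24. n12.mk = 8  [A.cnt + D.tag - 17]
25. n12.pre = 26  [(if S.hot then A.cnt else S.pre) + 5]
26. n13.key = true  [terminal]
27. n12.fin = false  [C.pre > 26]
28. n12.idx = 23  [(if g.key then C.mk else C.pre) + 15]
29. n1.depth = -5  [C.idx + D.tag - 45]
30. n0.hot = true  [S.lim > 6]
31. n0.sig = "vm"  ["vm"]
32. n0.pre = -4  [S.lim * 3 - 25]

-5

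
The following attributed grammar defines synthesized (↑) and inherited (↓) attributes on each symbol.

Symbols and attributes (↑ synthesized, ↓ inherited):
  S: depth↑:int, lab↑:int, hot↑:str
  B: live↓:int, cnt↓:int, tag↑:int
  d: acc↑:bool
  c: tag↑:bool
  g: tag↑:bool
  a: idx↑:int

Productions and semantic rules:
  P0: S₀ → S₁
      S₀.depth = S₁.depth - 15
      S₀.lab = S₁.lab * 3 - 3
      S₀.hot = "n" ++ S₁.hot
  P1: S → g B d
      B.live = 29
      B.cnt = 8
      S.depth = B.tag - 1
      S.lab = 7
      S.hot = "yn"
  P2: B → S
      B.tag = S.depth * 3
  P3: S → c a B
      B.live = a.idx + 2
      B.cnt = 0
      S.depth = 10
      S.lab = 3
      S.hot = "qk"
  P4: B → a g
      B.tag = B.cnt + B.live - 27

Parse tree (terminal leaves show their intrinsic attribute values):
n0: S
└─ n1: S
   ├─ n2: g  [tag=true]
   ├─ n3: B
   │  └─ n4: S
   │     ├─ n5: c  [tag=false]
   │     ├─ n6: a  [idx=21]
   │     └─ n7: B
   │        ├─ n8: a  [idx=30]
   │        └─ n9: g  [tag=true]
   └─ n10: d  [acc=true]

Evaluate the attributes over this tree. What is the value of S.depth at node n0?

14

1. n2.tag = true  [terminal]
2. n3.live = 29  [29]
3. n3.cnt = 8  [8]
4. n5.tag = false  [terminal]
5. n6.idx = 21  [terminal]
6. n7.live = 23  [a.idx + 2]
7. n7.cnt = 0  [0]
8. n8.idx = 30  [terminal]
9. n9.tag = true  [terminal]
10. n7.tag = -4  [B.cnt + B.live - 27]
11. n4.depth = 10  [10]
12. n4.lab = 3  [3]
13. n4.hot = "qk"  ["qk"]
14. n3.tag = 30  [S.depth * 3]
15. n10.acc = true  [terminal]
16. n1.depth = 29  [B.tag - 1]
17. n1.lab = 7  [7]
18. n1.hot = "yn"  ["yn"]
19. n0.depth = 14  [S₁.depth - 15]
20. n0.lab = 18  [S₁.lab * 3 - 3]
21. n0.hot = "nyn"  ["n" ++ S₁.hot]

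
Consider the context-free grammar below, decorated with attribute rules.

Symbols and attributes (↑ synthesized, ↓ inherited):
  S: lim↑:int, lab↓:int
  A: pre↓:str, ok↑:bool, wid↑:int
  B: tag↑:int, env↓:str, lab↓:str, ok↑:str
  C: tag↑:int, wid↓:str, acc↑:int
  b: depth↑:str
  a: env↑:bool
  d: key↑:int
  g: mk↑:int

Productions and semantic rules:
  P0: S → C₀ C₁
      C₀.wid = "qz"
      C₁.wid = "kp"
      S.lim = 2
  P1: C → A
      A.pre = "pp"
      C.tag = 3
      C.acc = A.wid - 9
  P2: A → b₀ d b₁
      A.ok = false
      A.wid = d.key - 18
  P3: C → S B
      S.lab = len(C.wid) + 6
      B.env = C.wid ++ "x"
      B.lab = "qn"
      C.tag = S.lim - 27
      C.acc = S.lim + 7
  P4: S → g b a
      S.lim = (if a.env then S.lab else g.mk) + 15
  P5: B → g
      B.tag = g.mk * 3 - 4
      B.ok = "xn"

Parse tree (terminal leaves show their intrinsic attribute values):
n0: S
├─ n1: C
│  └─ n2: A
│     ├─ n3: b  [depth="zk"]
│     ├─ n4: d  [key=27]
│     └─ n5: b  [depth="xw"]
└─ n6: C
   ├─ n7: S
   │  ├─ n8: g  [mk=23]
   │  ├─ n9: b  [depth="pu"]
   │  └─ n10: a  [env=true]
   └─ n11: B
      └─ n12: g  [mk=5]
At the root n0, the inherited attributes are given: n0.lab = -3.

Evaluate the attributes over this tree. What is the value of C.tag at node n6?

1. n0.lab = -3  [given at root]
2. n1.wid = "qz"  ["qz"]
3. n2.pre = "pp"  ["pp"]
4. n3.depth = "zk"  [terminal]
5. n4.key = 27  [terminal]
6. n5.depth = "xw"  [terminal]
7. n2.ok = false  [false]
8. n2.wid = 9  [d.key - 18]
9. n1.tag = 3  [3]
10. n1.acc = 0  [A.wid - 9]
11. n6.wid = "kp"  ["kp"]
12. n7.lab = 8  [len(C.wid) + 6]
13. n8.mk = 23  [terminal]
14. n9.depth = "pu"  [terminal]
15. n10.env = true  [terminal]
16. n7.lim = 23  [(if a.env then S.lab else g.mk) + 15]
17. n11.env = "kpx"  [C.wid ++ "x"]
18. n11.lab = "qn"  ["qn"]
19. n12.mk = 5  [terminal]
20. n11.tag = 11  [g.mk * 3 - 4]
21. n11.ok = "xn"  ["xn"]
22. n6.tag = -4  [S.lim - 27]
23. n6.acc = 30  [S.lim + 7]
24. n0.lim = 2  [2]

-4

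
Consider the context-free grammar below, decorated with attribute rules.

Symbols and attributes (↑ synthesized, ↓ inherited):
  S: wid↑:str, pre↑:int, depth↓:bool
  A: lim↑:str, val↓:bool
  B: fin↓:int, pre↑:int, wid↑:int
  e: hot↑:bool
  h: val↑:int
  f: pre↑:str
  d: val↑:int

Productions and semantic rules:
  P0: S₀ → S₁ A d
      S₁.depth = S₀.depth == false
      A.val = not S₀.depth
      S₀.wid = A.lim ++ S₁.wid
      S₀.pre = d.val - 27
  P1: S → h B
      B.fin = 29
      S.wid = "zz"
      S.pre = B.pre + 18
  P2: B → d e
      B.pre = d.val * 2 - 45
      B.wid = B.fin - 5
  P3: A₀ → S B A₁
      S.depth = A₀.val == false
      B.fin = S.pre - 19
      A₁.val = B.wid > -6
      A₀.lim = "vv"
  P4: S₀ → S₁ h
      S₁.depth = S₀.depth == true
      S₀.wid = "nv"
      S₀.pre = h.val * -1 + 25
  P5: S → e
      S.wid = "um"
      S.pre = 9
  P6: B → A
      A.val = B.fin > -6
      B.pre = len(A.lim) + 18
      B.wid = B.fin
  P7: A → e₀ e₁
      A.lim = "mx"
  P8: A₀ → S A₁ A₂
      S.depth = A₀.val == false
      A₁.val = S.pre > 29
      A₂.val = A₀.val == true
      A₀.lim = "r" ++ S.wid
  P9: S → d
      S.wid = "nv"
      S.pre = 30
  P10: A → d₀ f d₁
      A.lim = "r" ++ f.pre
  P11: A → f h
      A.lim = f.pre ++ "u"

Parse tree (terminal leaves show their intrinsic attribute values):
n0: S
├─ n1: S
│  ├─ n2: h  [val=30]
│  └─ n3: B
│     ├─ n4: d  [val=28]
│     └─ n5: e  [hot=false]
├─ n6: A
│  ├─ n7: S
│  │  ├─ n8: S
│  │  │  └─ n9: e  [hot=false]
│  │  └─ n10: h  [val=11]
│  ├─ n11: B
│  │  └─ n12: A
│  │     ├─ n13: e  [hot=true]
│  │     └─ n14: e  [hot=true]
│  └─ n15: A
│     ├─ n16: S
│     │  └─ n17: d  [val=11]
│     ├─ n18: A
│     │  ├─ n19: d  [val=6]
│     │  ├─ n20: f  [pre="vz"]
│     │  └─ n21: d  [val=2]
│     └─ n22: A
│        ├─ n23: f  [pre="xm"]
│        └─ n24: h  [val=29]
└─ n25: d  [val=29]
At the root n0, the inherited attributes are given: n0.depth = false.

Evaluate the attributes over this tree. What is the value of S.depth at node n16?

false

1. n0.depth = false  [given at root]
2. n1.depth = true  [S₀.depth == false]
3. n2.val = 30  [terminal]
4. n3.fin = 29  [29]
5. n4.val = 28  [terminal]
6. n5.hot = false  [terminal]
7. n3.pre = 11  [d.val * 2 - 45]
8. n3.wid = 24  [B.fin - 5]
9. n1.wid = "zz"  ["zz"]
10. n1.pre = 29  [B.pre + 18]
11. n6.val = true  [not S₀.depth]
12. n7.depth = false  [A₀.val == false]
13. n8.depth = false  [S₀.depth == true]
14. n9.hot = false  [terminal]
15. n8.wid = "um"  ["um"]
16. n8.pre = 9  [9]
17. n10.val = 11  [terminal]
18. n7.wid = "nv"  ["nv"]
19. n7.pre = 14  [h.val * -1 + 25]
20. n11.fin = -5  [S.pre - 19]
21. n12.val = true  [B.fin > -6]
22. n13.hot = true  [terminal]
23. n14.hot = true  [terminal]
24. n12.lim = "mx"  ["mx"]
25. n11.pre = 20  [len(A.lim) + 18]
26. n11.wid = -5  [B.fin]
27. n15.val = true  [B.wid > -6]
28. n16.depth = false  [A₀.val == false]
29. n17.val = 11  [terminal]
30. n16.wid = "nv"  ["nv"]
31. n16.pre = 30  [30]
32. n18.val = true  [S.pre > 29]
33. n19.val = 6  [terminal]
34. n20.pre = "vz"  [terminal]
35. n21.val = 2  [terminal]
36. n18.lim = "rvz"  ["r" ++ f.pre]
37. n22.val = true  [A₀.val == true]
38. n23.pre = "xm"  [terminal]
39. n24.val = 29  [terminal]
40. n22.lim = "xmu"  [f.pre ++ "u"]
41. n15.lim = "rnv"  ["r" ++ S.wid]
42. n6.lim = "vv"  ["vv"]
43. n25.val = 29  [terminal]
44. n0.wid = "vvzz"  [A.lim ++ S₁.wid]
45. n0.pre = 2  [d.val - 27]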